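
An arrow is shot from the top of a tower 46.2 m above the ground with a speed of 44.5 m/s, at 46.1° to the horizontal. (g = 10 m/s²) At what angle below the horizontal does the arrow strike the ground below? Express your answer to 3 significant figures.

v_x = 44.5 cos 46.1° = 30.86 m/s.
At impact |v_y| = √(v_y0² + 2 g h) = √(32.06² + 2×10×46.2) = 44.18 m/s.
Angle below horizontal = arctan(|v_y| / v_x) = arctan(44.18 / 30.86) = 55.1°.

55.1°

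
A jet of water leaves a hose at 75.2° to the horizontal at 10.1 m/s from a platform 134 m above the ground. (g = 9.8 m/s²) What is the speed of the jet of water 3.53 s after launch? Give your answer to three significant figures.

v_x = 10.1 cos 75.2° = 2.580 m/s (constant).
v_y(t) = 10.1 sin 75.2° − g t = 9.765 − 9.8 × 3.53 = -24.83 m/s.
Speed = √(v_x² + v_y²) = √(6.656 + 616.5) = 25.0 m/s.

25.0 m/s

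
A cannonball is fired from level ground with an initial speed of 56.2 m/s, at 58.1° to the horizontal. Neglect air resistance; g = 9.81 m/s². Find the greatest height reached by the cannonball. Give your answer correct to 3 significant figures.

116 m

Vertical component of launch velocity: v_y = 56.2 sin 58.1° = 47.71 m/s.
At the highest point the vertical velocity is zero, so v_y² = 2 g h_max.
h_max = (47.71)² / (2 × 9.81) = 2276 / 19.62 = 116 m.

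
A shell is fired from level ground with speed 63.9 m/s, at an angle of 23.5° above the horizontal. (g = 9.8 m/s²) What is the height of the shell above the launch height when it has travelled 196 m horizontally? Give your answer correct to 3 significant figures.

30.4 m

v_x = 63.9 cos 23.5° = 58.60 m/s, v_y0 = 63.9 sin 23.5° = 25.48 m/s.
Time to reach x = 196 m: t = x / v_x = 196 / 58.60 = 3.345 s.
y = v_y0 t − ½ g t² = 25.48×3.345 − 4.900×3.345² = 30.4 m.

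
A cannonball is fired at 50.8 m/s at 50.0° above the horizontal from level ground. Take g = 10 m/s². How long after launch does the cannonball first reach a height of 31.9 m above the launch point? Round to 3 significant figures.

0.931 s

v_y0 = 50.8 sin 50.0° = 38.92 m/s.
Set y = v_y0 t − ½ g t² = 31.9: 5.000 t² − 38.92 t + 31.9 = 0.
t = [38.92 ± √(1515 − 638.0)] / 10 = (38.92 ± 29.61) / 10, giving t = 0.931 s or t = 6.85 s.
The cannonball is on the way up at the first time, so t = 0.931 s.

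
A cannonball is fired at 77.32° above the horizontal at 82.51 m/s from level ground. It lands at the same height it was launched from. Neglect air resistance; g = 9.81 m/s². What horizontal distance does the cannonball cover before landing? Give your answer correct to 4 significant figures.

Components: v_x = 82.51 cos 77.32° = 18.111 m/s, v_y = 82.51 sin 77.32° = 80.498 m/s.
Time of flight (same landing height): t = 2 v_y / g = 2 × 80.498 / 9.81 = 16.411 s.
Range: R = v_x · t = 18.111 × 16.411 = 297.2 m.

297.2 m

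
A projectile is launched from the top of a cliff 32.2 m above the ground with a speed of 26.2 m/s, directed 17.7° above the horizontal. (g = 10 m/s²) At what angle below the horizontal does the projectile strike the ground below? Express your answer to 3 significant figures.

v_x = 26.2 cos 17.7° = 24.96 m/s.
At impact |v_y| = √(v_y0² + 2 g h) = √(7.966² + 2×10×32.2) = 26.60 m/s.
Angle below horizontal = arctan(|v_y| / v_x) = arctan(26.60 / 24.96) = 46.8°.

46.8°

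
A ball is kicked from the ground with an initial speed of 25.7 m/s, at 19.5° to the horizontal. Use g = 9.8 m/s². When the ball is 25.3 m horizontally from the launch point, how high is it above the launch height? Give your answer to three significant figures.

v_x = 25.7 cos 19.5° = 24.23 m/s, v_y0 = 25.7 sin 19.5° = 8.579 m/s.
Time to reach x = 25.3 m: t = x / v_x = 25.3 / 24.23 = 1.044 s.
y = v_y0 t − ½ g t² = 8.579×1.044 − 4.900×1.044² = 3.62 m.

3.62 m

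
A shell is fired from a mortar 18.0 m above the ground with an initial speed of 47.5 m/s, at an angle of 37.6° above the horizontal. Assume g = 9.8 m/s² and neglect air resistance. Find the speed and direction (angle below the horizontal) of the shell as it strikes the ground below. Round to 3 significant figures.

51.1 m/s at 42.5° below the horizontal

v_x = 47.5 cos 37.6° = 37.63 m/s (constant).
|v_y| at impact = √((28.98)² + 2×9.8×18.0) = 34.53 m/s.
Speed = √(37.63² + 34.53²) = 51.1 m/s; angle = arctan(34.53/37.63) = 42.5° below horizontal.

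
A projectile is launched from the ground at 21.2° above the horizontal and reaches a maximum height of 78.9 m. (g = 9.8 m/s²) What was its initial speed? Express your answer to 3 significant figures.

At maximum height v_y = 0, so (v₀ sin θ)² = 2 g H.
v₀ sin 21.2° = √(2 × 9.8 × 78.9) = 39.32 m/s.
v₀ = 39.32 / sin 21.2° = 39.32 / 0.3616 = 109 m/s.

109 m/s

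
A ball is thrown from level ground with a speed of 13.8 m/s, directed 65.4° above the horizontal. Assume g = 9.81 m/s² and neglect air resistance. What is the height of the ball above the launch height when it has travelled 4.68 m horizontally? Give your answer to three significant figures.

v_x = 13.8 cos 65.4° = 5.745 m/s, v_y0 = 13.8 sin 65.4° = 12.55 m/s.
Time to reach x = 4.68 m: t = x / v_x = 4.68 / 5.745 = 0.8146 s.
y = v_y0 t − ½ g t² = 12.55×0.8146 − 4.905×0.8146² = 6.97 m.

6.97 m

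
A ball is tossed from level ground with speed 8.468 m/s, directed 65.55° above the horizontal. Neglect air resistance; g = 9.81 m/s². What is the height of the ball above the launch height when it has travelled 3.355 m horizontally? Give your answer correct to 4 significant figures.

v_x = 8.468 cos 65.55° = 3.5049 m/s, v_y0 = 8.468 sin 65.55° = 7.7086 m/s.
Time to reach x = 3.355 m: t = x / v_x = 3.355 / 3.5049 = 0.95723 s.
y = v_y0 t − ½ g t² = 7.7086×0.95723 − 4.905×0.95723² = 2.885 m.

2.885 m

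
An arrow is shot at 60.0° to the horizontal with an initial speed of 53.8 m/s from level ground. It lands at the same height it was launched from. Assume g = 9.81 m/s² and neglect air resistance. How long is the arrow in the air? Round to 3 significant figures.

9.50 s

Vertical component: v_y = 53.8 sin 60.0° = 46.59 m/s.
For a projectile landing at launch height, time of flight is t = 2 v_y / g = 2 × 46.59 / 9.81 = 9.50 s.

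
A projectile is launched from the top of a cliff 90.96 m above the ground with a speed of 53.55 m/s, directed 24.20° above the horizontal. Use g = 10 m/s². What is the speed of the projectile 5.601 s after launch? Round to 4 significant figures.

59.55 m/s

v_x = 53.55 cos 24.20° = 48.844 m/s (constant).
v_y(t) = 53.55 sin 24.20° − g t = 21.951 − 10 × 5.601 = -34.059 m/s.
Speed = √(v_x² + v_y²) = √(2385.7 + 1160.0) = 59.55 m/s.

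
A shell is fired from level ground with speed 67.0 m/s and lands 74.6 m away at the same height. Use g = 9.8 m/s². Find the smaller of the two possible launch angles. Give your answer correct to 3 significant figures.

4.69°

Level-ground range: R = v₀² sin(2θ)/g ⇒ sin 2θ = R g / v₀² = 74.6×9.8/67.0² = 0.1629.
2θ = arcsin(0.1629) = 9.375° or 180° − 9.375° = 170.625°.
So θ = 4.69° or θ = 85.3°.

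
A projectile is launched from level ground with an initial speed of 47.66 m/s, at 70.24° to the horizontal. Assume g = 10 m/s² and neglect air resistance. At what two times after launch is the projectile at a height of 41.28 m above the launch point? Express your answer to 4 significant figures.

1.041 s and 7.930 s

v_y0 = 47.66 sin 70.24° = 44.854 m/s.
Set y = v_y0 t − ½ g t² = 41.28: 5.000 t² − 44.854 t + 41.28 = 0.
t = [44.854 ± √(2011.9 − 825.60)] / 10 = (44.854 ± 34.443) / 10, giving t = 1.041 s or t = 7.930 s.
So the projectile is at 41.28 m at t = 1.041 s (rising) and t = 7.930 s (falling).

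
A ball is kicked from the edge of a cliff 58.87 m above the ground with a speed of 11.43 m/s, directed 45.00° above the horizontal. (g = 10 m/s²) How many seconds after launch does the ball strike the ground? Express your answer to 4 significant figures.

4.333 s

Vertical component: v_y = 11.43 sin 45.00° = 8.0822 m/s.
Taking up as positive with launch at y = 58.87 m, landing at y = 0: 0 = 58.87 + 8.0822 t − ½(10) t².
Solving 5.000 t² − 8.0822 t − 58.87 = 0 gives t = [8.0822 + √(8.0822² + 4·5.000·58.87)] / 10.00 = 4.333 s.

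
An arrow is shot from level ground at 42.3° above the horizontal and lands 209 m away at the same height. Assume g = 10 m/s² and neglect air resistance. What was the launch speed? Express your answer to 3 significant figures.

On level ground, R = v₀² sin(2θ) / g, so v₀ = √(R g / sin 2θ).
sin(2 × 42.3°) = 0.9956.
v₀ = √(209 × 10 / 0.9956) = √2099 = 45.8 m/s.

45.8 m/s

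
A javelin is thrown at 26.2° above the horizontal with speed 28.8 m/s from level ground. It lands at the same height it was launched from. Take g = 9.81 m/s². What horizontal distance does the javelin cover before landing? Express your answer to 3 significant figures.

67.0 m

Components: v_x = 28.8 cos 26.2° = 25.84 m/s, v_y = 28.8 sin 26.2° = 12.72 m/s.
Time of flight (same landing height): t = 2 v_y / g = 2 × 12.72 / 9.81 = 2.593 s.
Range: R = v_x · t = 25.84 × 2.593 = 67.0 m.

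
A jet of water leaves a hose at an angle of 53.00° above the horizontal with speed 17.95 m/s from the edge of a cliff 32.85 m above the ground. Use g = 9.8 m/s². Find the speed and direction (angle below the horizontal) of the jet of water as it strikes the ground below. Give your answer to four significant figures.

v_x = 17.95 cos 53.00° = 10.803 m/s (constant).
|v_y| at impact = √((14.336)² + 2×9.8×32.85) = 29.144 m/s.
Speed = √(10.803² + 29.144²) = 31.08 m/s; angle = arctan(29.144/10.803) = 69.66° below horizontal.

31.08 m/s at 69.66° below the horizontal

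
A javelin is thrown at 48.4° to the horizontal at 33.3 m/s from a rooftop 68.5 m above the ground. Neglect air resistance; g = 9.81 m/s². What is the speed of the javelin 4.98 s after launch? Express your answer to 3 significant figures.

v_x = 33.3 cos 48.4° = 22.11 m/s (constant).
v_y(t) = 33.3 sin 48.4° − g t = 24.90 − 9.81 × 4.98 = -23.95 m/s.
Speed = √(v_x² + v_y²) = √(488.9 + 573.6) = 32.6 m/s.

32.6 m/s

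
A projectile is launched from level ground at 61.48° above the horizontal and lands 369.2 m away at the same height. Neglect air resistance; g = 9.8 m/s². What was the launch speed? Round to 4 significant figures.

On level ground, R = v₀² sin(2θ) / g, so v₀ = √(R g / sin 2θ).
sin(2 × 61.48°) = 0.8391.
v₀ = √(369.2 × 9.8 / 0.8391) = √4312.0 = 65.67 m/s.

65.67 m/s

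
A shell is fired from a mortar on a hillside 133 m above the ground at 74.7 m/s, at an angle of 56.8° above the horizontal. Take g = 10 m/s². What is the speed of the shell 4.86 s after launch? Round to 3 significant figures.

v_x = 74.7 cos 56.8° = 40.90 m/s (constant).
v_y(t) = 74.7 sin 56.8° − g t = 62.51 − 10 × 4.86 = 13.91 m/s.
Speed = √(v_x² + v_y²) = √(1673 + 193.5) = 43.2 m/s.

43.2 m/s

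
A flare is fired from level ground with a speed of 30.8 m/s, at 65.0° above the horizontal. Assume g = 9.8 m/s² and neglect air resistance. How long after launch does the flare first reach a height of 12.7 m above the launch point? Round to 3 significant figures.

v_y0 = 30.8 sin 65.0° = 27.91 m/s.
Set y = v_y0 t − ½ g t² = 12.7: 4.900 t² − 27.91 t + 12.7 = 0.
t = [27.91 ± √(779.0 − 248.9)] / 9.8 = (27.91 ± 23.02) / 9.8, giving t = 0.499 s or t = 5.20 s.
The flare is on the way up at the first time, so t = 0.499 s.

0.499 s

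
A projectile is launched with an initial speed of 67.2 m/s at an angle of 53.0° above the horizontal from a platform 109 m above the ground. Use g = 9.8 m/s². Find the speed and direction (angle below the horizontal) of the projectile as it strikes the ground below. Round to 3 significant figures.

81.6 m/s at 60.3° below the horizontal

v_x = 67.2 cos 53.0° = 40.44 m/s (constant).
|v_y| at impact = √((53.67)² + 2×9.8×109) = 70.83 m/s.
Speed = √(40.44² + 70.83²) = 81.6 m/s; angle = arctan(70.83/40.44) = 60.3° below horizontal.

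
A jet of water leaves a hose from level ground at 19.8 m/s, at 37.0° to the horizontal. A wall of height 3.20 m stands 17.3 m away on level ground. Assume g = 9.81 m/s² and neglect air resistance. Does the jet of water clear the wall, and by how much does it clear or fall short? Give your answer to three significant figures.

v_x = 19.8 cos 37.0° = 15.81 m/s; v_y0 = 19.8 sin 37.0° = 11.92 m/s.
Time to reach the wall: t = 17.3 / 15.81 = 1.094 s.
Height at that point: y = 11.92×1.094 − 4.905×1.094² = 7.170 m.
That is 7.170 − 3.20 = 3.97 m above the top of the wall, so the jet of water clears it.

Yes — it clears the wall by 3.97 m.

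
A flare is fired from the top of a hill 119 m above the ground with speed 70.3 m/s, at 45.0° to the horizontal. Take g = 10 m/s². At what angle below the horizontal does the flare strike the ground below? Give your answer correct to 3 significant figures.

54.5°

v_x = 70.3 cos 45.0° = 49.71 m/s.
At impact |v_y| = √(v_y0² + 2 g h) = √(49.71² + 2×10×119) = 69.65 m/s.
Angle below horizontal = arctan(|v_y| / v_x) = arctan(69.65 / 49.71) = 54.5°.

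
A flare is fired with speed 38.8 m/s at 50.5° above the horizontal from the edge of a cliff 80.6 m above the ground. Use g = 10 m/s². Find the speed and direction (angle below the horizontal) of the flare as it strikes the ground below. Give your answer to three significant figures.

55.8 m/s at 63.8° below the horizontal

v_x = 38.8 cos 50.5° = 24.68 m/s (constant).
|v_y| at impact = √((29.94)² + 2×10×80.6) = 50.08 m/s.
Speed = √(24.68² + 50.08²) = 55.8 m/s; angle = arctan(50.08/24.68) = 63.8° below horizontal.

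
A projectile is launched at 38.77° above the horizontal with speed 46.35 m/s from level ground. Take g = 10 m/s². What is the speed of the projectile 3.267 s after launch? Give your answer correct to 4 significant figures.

36.32 m/s

v_x = 46.35 cos 38.77° = 36.138 m/s (constant).
v_y(t) = 46.35 sin 38.77° − g t = 29.024 − 10 × 3.267 = -3.6460 m/s.
Speed = √(v_x² + v_y²) = √(1306.0 + 13.293) = 36.32 m/s.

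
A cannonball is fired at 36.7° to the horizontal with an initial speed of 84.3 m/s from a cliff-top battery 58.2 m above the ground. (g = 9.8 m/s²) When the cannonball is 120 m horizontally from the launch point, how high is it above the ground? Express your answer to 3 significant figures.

132 m

v_x = 84.3 cos 36.7° = 67.59 m/s, v_y0 = 84.3 sin 36.7° = 50.38 m/s.
Time to reach x = 120 m: t = x / v_x = 120 / 67.59 = 1.775 s.
y = 58.2 + v_y0 t − ½ g t² = 58.2 + 50.38×1.775 − 4.900×1.775² = 132 m.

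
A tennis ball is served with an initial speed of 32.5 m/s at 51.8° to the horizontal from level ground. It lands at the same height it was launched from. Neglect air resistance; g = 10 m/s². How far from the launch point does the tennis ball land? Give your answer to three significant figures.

For level ground, R = v₀² sin(2θ) / g.
sin(2 × 51.8°) = sin 103.6° = 0.9720.
R = (32.5)² × 0.9720 / 10 = 103 m.

103 m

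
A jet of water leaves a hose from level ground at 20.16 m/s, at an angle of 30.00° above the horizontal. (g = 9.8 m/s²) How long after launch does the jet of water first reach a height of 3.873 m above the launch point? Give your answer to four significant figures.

0.5113 s

v_y0 = 20.16 sin 30.00° = 10.080 m/s.
Set y = v_y0 t − ½ g t² = 3.873: 4.900 t² − 10.080 t + 3.873 = 0.
t = [10.080 ± √(101.61 − 75.911)] / 9.8 = (10.080 ± 5.0694) / 9.8, giving t = 0.5113 s or t = 1.546 s.
The jet of water is on the way up at the first time, so t = 0.5113 s.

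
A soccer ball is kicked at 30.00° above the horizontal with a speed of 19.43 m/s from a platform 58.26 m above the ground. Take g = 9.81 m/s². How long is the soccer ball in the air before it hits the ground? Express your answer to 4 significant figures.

Vertical component: v_y = 19.43 sin 30.00° = 9.7150 m/s.
Taking up as positive with launch at y = 58.26 m, landing at y = 0: 0 = 58.26 + 9.7150 t − ½(9.81) t².
Solving 4.905 t² − 9.7150 t − 58.26 = 0 gives t = [9.7150 + √(9.7150² + 4·4.905·58.26)] / 9.810 = 4.576 s.

4.576 s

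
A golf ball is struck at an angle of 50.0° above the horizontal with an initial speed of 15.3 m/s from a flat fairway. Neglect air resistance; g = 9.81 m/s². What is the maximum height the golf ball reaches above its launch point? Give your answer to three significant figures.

7.00 m

Vertical component of launch velocity: v_y = 15.3 sin 50.0° = 11.72 m/s.
At the highest point the vertical velocity is zero, so v_y² = 2 g h_max.
h_max = (11.72)² / (2 × 9.81) = 137.4 / 19.62 = 7.00 m.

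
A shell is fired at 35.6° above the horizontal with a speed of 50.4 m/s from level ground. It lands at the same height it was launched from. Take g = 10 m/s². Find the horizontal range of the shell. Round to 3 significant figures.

For level ground, R = v₀² sin(2θ) / g.
sin(2 × 35.6°) = sin 71.20° = 0.9466.
R = (50.4)² × 0.9466 / 10 = 240 m.

240 m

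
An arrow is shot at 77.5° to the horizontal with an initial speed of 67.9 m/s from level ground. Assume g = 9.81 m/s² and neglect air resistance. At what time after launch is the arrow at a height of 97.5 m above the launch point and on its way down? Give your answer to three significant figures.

11.8 s

v_y0 = 67.9 sin 77.5° = 66.29 m/s.
Set y = v_y0 t − ½ g t² = 97.5: 4.905 t² − 66.29 t + 97.5 = 0.
t = [66.29 ± √(4394 − 1913)] / 9.81 = (66.29 ± 49.81) / 9.81, giving t = 1.68 s or t = 11.8 s.
On the way down corresponds to the larger root: t = 11.8 s.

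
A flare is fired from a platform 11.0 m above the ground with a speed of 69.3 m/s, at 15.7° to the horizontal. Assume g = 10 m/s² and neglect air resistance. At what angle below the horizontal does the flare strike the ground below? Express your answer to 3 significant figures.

19.7°

v_x = 69.3 cos 15.7° = 66.71 m/s.
At impact |v_y| = √(v_y0² + 2 g h) = √(18.75² + 2×10×11.0) = 23.91 m/s.
Angle below horizontal = arctan(|v_y| / v_x) = arctan(23.91 / 66.71) = 19.7°.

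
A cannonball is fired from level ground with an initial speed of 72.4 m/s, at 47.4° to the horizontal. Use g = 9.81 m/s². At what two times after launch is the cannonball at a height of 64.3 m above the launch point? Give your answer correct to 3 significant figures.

v_y0 = 72.4 sin 47.4° = 53.29 m/s.
Set y = v_y0 t − ½ g t² = 64.3: 4.905 t² − 53.29 t + 64.3 = 0.
t = [53.29 ± √(2840 − 1262)] / 9.81 = (53.29 ± 39.72) / 9.81, giving t = 1.38 s or t = 9.48 s.
So the cannonball is at 64.3 m at t = 1.38 s (rising) and t = 9.48 s (falling).

1.38 s and 9.48 s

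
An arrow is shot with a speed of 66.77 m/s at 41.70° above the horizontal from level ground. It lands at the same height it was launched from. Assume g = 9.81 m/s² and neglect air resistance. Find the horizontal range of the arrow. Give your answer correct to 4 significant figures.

451.4 m

Components: v_x = 66.77 cos 41.70° = 49.853 m/s, v_y = 66.77 sin 41.70° = 44.417 m/s.
Time of flight (same landing height): t = 2 v_y / g = 2 × 44.417 / 9.81 = 9.0555 s.
Range: R = v_x · t = 49.853 × 9.0555 = 451.4 m.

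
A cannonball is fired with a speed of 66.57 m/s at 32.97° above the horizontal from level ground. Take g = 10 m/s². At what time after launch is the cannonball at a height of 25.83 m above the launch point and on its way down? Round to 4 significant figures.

v_y0 = 66.57 sin 32.97° = 36.227 m/s.
Set y = v_y0 t − ½ g t² = 25.83: 5.000 t² − 36.227 t + 25.83 = 0.
t = [36.227 ± √(1312.4 − 516.60)] / 10 = (36.227 ± 28.210) / 10, giving t = 0.8017 s or t = 6.444 s.
On the way down corresponds to the larger root: t = 6.444 s.

6.444 s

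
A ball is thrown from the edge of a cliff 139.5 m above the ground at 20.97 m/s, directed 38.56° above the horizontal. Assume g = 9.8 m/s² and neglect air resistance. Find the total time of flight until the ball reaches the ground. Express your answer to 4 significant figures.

Vertical component: v_y = 20.97 sin 38.56° = 13.071 m/s.
Taking up as positive with launch at y = 139.5 m, landing at y = 0: 0 = 139.5 + 13.071 t − ½(9.8) t².
Solving 4.900 t² − 13.071 t − 139.5 = 0 gives t = [13.071 + √(13.071² + 4·4.900·139.5)] / 9.800 = 6.834 s.

6.834 s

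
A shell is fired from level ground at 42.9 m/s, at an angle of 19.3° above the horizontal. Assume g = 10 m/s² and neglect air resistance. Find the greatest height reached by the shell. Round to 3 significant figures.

Vertical component of launch velocity: v_y = 42.9 sin 19.3° = 14.18 m/s.
At the highest point the vertical velocity is zero, so v_y² = 2 g h_max.
h_max = (14.18)² / (2 × 10) = 201.1 / 20.00 = 10.1 m.

10.1 m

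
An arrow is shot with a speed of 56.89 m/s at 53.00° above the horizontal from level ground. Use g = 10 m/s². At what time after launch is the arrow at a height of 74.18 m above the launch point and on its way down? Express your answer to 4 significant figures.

6.953 s

v_y0 = 56.89 sin 53.00° = 45.434 m/s.
Set y = v_y0 t − ½ g t² = 74.18: 5.000 t² − 45.434 t + 74.18 = 0.
t = [45.434 ± √(2064.2 − 1483.6)] / 10 = (45.434 ± 24.096) / 10, giving t = 2.134 s or t = 6.953 s.
On the way down corresponds to the larger root: t = 6.953 s.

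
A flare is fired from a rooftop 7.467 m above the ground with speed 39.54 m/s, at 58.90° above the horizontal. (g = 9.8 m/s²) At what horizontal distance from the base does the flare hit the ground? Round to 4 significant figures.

Components: v_x = 39.54 cos 58.90° = 20.424 m/s, v_y = 39.54 sin 58.90° = 33.857 m/s.
Vertical: 0 = 7.467 + 33.857 t − ½(9.8) t² ⇒ 4.900 t² − 33.857 t − 7.467 = 0.
t = [33.857 + √(1146.3 + 146.35)] / 9.800 = 7.1235 s.
Horizontal: R = v_x · t = 20.424 × 7.1235 = 145.5 m.

145.5 m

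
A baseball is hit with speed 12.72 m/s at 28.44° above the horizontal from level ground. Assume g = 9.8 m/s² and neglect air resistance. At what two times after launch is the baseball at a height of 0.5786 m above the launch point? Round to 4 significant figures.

v_y0 = 12.72 sin 28.44° = 6.0577 m/s.
Set y = v_y0 t − ½ g t² = 0.5786: 4.900 t² − 6.0577 t + 0.5786 = 0.
t = [6.0577 ± √(36.696 − 11.341)] / 9.8 = (6.0577 ± 5.0354) / 9.8, giving t = 0.1043 s or t = 1.132 s.
So the baseball is at 0.5786 m at t = 0.1043 s (rising) and t = 1.132 s (falling).

0.1043 s and 1.132 s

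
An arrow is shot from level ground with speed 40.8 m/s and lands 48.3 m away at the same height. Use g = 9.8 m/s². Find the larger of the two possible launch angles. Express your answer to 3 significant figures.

Level-ground range: R = v₀² sin(2θ)/g ⇒ sin 2θ = R g / v₀² = 48.3×9.8/40.8² = 0.2843.
2θ = arcsin(0.2843) = 16.52° or 180° − 16.52° = 163.48°.
So θ = 8.26° or θ = 81.7°.

81.7°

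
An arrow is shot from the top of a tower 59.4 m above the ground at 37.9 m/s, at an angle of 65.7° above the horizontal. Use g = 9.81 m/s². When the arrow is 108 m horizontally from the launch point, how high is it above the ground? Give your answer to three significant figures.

63.4 m

v_x = 37.9 cos 65.7° = 15.60 m/s, v_y0 = 37.9 sin 65.7° = 34.54 m/s.
Time to reach x = 108 m: t = x / v_x = 108 / 15.60 = 6.923 s.
y = 59.4 + v_y0 t − ½ g t² = 59.4 + 34.54×6.923 − 4.905×6.923² = 63.4 m.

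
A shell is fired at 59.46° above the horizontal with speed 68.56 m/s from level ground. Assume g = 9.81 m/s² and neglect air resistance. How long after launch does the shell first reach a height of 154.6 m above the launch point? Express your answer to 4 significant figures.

3.848 s

v_y0 = 68.56 sin 59.46° = 59.049 m/s.
Set y = v_y0 t − ½ g t² = 154.6: 4.905 t² − 59.049 t + 154.6 = 0.
t = [59.049 ± √(3486.8 − 3033.3)] / 9.81 = (59.049 ± 21.296) / 9.81, giving t = 3.848 s or t = 8.190 s.
The shell is on the way up at the first time, so t = 3.848 s.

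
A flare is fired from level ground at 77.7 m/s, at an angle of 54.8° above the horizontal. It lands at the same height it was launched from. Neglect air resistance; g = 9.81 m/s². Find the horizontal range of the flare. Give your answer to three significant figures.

Components: v_x = 77.7 cos 54.8° = 44.79 m/s, v_y = 77.7 sin 54.8° = 63.49 m/s.
Time of flight (same landing height): t = 2 v_y / g = 2 × 63.49 / 9.81 = 12.94 s.
Range: R = v_x · t = 44.79 × 12.94 = 580 m.

580 m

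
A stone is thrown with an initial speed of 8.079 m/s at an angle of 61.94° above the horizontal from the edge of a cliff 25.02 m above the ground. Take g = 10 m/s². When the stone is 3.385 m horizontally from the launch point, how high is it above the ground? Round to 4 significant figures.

27.40 m

v_x = 8.079 cos 61.94° = 3.8003 m/s, v_y0 = 8.079 sin 61.94° = 7.1294 m/s.
Time to reach x = 3.385 m: t = x / v_x = 3.385 / 3.8003 = 0.89072 s.
y = 25.02 + v_y0 t − ½ g t² = 25.02 + 7.1294×0.89072 − 5.000×0.89072² = 27.40 m.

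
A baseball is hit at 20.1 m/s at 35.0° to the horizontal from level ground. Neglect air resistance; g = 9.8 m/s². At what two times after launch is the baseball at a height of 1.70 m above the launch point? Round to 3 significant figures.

v_y0 = 20.1 sin 35.0° = 11.53 m/s.
Set y = v_y0 t − ½ g t² = 1.70: 4.900 t² − 11.53 t + 1.70 = 0.
t = [11.53 ± √(132.9 − 33.32)] / 9.8 = (11.53 ± 9.979) / 9.8, giving t = 0.158 s or t = 2.19 s.
So the baseball is at 1.70 m at t = 0.158 s (rising) and t = 2.19 s (falling).

0.158 s and 2.19 s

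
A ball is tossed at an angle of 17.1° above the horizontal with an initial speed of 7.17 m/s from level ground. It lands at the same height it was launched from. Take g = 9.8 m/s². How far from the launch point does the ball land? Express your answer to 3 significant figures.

Components: v_x = 7.17 cos 17.1° = 6.853 m/s, v_y = 7.17 sin 17.1° = 2.108 m/s.
Time of flight (same landing height): t = 2 v_y / g = 2 × 2.108 / 9.8 = 0.4302 s.
Range: R = v_x · t = 6.853 × 0.4302 = 2.95 m.

2.95 m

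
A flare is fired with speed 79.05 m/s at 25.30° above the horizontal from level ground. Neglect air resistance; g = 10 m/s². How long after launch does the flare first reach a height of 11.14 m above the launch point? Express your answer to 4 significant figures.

0.3476 s

v_y0 = 79.05 sin 25.30° = 33.783 m/s.
Set y = v_y0 t − ½ g t² = 11.14: 5.000 t² − 33.783 t + 11.14 = 0.
t = [33.783 ± √(1141.3 − 222.80)] / 10 = (33.783 ± 30.307) / 10, giving t = 0.3476 s or t = 6.409 s.
The flare is on the way up at the first time, so t = 0.3476 s.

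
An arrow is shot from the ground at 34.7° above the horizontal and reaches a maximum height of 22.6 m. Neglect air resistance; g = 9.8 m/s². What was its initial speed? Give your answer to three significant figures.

At maximum height v_y = 0, so (v₀ sin θ)² = 2 g H.
v₀ sin 34.7° = √(2 × 9.8 × 22.6) = 21.05 m/s.
v₀ = 21.05 / sin 34.7° = 21.05 / 0.5693 = 37.0 m/s.

37.0 m/s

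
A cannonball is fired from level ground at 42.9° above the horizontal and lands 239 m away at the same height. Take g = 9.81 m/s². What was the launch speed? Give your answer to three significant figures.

On level ground, R = v₀² sin(2θ) / g, so v₀ = √(R g / sin 2θ).
sin(2 × 42.9°) = 0.9973.
v₀ = √(239 × 9.81 / 0.9973) = √2351 = 48.5 m/s.

48.5 m/s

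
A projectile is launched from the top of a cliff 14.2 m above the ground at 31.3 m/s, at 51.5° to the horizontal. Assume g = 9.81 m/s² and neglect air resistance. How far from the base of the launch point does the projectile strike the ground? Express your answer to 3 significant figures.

Components: v_x = 31.3 cos 51.5° = 19.48 m/s, v_y = 31.3 sin 51.5° = 24.50 m/s.
Vertical: 0 = 14.2 + 24.50 t − ½(9.81) t² ⇒ 4.905 t² − 24.50 t − 14.2 = 0.
t = [24.50 + √(600.2 + 278.6)] / 9.810 = 5.519 s.
Horizontal: R = v_x · t = 19.48 × 5.519 = 108 m.

108 m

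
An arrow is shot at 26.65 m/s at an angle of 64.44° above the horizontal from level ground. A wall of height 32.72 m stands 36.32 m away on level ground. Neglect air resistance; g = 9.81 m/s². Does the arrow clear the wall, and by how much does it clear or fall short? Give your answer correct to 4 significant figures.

No — it falls 5.718 m short of clearing the wall.

v_x = 26.65 cos 64.44° = 11.498 m/s; v_y0 = 26.65 sin 64.44° = 24.042 m/s.
Time to reach the wall: t = 36.32 / 11.498 = 3.1588 s.
Height at that point: y = 24.042×3.1588 − 4.905×3.1588² = 27.002 m.
That is 32.72 − 27.002 = 5.718 m below the top of the wall, so the arrow does not clear it.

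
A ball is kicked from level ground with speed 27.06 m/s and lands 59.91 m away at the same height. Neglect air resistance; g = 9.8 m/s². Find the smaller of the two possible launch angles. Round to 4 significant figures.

Level-ground range: R = v₀² sin(2θ)/g ⇒ sin 2θ = R g / v₀² = 59.91×9.8/27.06² = 0.8018.
2θ = arcsin(0.8018) = 53.302° or 180° − 53.302° = 126.698°.
So θ = 26.65° or θ = 63.35°.

26.65°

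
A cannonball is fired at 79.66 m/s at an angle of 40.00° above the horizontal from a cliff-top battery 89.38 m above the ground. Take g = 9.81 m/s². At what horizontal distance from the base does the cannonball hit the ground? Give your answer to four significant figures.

Components: v_x = 79.66 cos 40.00° = 61.023 m/s, v_y = 79.66 sin 40.00° = 51.204 m/s.
Vertical: 0 = 89.38 + 51.204 t − ½(9.81) t² ⇒ 4.905 t² − 51.204 t − 89.38 = 0.
t = [51.204 + √(2621.8 + 1753.6)] / 9.810 = 11.962 s.
Horizontal: R = v_x · t = 61.023 × 11.962 = 730.0 m.

730.0 m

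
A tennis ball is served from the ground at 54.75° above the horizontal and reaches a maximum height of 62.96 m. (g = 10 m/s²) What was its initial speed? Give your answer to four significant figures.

At maximum height v_y = 0, so (v₀ sin θ)² = 2 g H.
v₀ sin 54.75° = √(2 × 10 × 62.96) = 35.485 m/s.
v₀ = 35.485 / sin 54.75° = 35.485 / 0.8166 = 43.45 m/s.

43.45 m/s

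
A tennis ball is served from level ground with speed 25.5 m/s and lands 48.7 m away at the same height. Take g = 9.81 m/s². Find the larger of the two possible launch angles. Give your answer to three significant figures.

Level-ground range: R = v₀² sin(2θ)/g ⇒ sin 2θ = R g / v₀² = 48.7×9.81/25.5² = 0.7347.
2θ = arcsin(0.7347) = 47.28° or 180° − 47.28° = 132.72°.
So θ = 23.6° or θ = 66.4°.

66.4°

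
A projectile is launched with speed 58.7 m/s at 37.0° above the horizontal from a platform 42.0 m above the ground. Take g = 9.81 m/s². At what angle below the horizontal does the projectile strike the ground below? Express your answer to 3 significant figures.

v_x = 58.7 cos 37.0° = 46.88 m/s.
At impact |v_y| = √(v_y0² + 2 g h) = √(35.33² + 2×9.81×42.0) = 45.52 m/s.
Angle below horizontal = arctan(|v_y| / v_x) = arctan(45.52 / 46.88) = 44.2°.

44.2°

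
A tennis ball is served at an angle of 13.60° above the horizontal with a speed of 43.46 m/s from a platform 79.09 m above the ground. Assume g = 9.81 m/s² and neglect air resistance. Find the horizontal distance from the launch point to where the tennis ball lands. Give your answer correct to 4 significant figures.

Components: v_x = 43.46 cos 13.60° = 42.241 m/s, v_y = 43.46 sin 13.60° = 10.219 m/s.
Vertical: 0 = 79.09 + 10.219 t − ½(9.81) t² ⇒ 4.905 t² − 10.219 t − 79.09 = 0.
t = [10.219 + √(104.43 + 1551.7)] / 9.810 = 5.1901 s.
Horizontal: R = v_x · t = 42.241 × 5.1901 = 219.2 m.

219.2 m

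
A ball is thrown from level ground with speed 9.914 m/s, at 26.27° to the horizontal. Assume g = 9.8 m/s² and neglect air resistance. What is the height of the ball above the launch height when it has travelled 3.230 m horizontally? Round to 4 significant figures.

v_x = 9.914 cos 26.27° = 8.8901 m/s, v_y0 = 9.914 sin 26.27° = 4.3880 m/s.
Time to reach x = 3.230 m: t = x / v_x = 3.230 / 8.8901 = 0.36333 s.
y = v_y0 t − ½ g t² = 4.3880×0.36333 − 4.900×0.36333² = 0.9474 m.

0.9474 m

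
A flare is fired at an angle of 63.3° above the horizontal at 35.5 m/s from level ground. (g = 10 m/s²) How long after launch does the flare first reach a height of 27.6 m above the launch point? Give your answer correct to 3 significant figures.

v_y0 = 35.5 sin 63.3° = 31.71 m/s.
Set y = v_y0 t − ½ g t² = 27.6: 5.000 t² − 31.71 t + 27.6 = 0.
t = [31.71 ± √(1006 − 552.0)] / 10 = (31.71 ± 21.31) / 10, giving t = 1.04 s or t = 5.30 s.
The flare is on the way up at the first time, so t = 1.04 s.

1.04 s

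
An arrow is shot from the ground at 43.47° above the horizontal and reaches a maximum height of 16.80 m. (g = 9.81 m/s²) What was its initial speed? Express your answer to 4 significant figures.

26.39 m/s

At maximum height v_y = 0, so (v₀ sin θ)² = 2 g H.
v₀ sin 43.47° = √(2 × 9.81 × 16.80) = 18.155 m/s.
v₀ = 18.155 / sin 43.47° = 18.155 / 0.6880 = 26.39 m/s.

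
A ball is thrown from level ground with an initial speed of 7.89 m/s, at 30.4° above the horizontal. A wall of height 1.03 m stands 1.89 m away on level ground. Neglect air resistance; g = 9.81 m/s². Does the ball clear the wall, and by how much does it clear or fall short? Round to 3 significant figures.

No — it falls 0.299 m short of clearing the wall.

v_x = 7.89 cos 30.4° = 6.805 m/s; v_y0 = 7.89 sin 30.4° = 3.993 m/s.
Time to reach the wall: t = 1.89 / 6.805 = 0.2777 s.
Height at that point: y = 3.993×0.2777 − 4.905×0.2777² = 0.7306 m.
That is 1.03 − 0.7306 = 0.299 m below the top of the wall, so the ball does not clear it.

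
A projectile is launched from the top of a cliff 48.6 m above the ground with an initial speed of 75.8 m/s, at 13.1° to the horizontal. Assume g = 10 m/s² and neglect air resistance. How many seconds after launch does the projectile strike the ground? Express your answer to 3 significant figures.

Vertical component: v_y = 75.8 sin 13.1° = 17.18 m/s.
Taking up as positive with launch at y = 48.6 m, landing at y = 0: 0 = 48.6 + 17.18 t − ½(10) t².
Solving 5.000 t² − 17.18 t − 48.6 = 0 gives t = [17.18 + √(17.18² + 4·5.000·48.6)] / 10.00 = 5.28 s.

5.28 s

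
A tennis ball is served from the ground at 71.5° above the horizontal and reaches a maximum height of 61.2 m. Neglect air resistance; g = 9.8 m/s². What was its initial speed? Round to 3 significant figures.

36.5 m/s

At maximum height v_y = 0, so (v₀ sin θ)² = 2 g H.
v₀ sin 71.5° = √(2 × 9.8 × 61.2) = 34.63 m/s.
v₀ = 34.63 / sin 71.5° = 34.63 / 0.9483 = 36.5 m/s.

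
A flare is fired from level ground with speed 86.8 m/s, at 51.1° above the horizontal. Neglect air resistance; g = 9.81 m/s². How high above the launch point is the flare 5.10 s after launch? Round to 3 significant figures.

v_y0 = 86.8 sin 51.1° = 67.55 m/s.
y(t) = v_y0 t − ½ g t² = 67.55×5.10 − 4.905×5.10² = 217 m.

217 m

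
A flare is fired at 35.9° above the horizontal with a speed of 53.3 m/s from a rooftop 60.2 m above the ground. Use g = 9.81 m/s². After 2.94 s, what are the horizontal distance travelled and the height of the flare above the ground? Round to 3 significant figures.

v_x = 53.3 cos 35.9° = 43.18 m/s; v_y0 = 53.3 sin 35.9° = 31.25 m/s.
x = v_x t = 43.18 × 2.94 = 127 m.
y = 60.2 + v_y0 t − ½ g t² = 110 m.

x = 127 m, y = 110 m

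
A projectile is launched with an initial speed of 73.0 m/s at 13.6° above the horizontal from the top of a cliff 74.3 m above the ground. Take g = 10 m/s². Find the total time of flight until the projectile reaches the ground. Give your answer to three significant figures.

5.94 s

Vertical component: v_y = 73.0 sin 13.6° = 17.17 m/s.
Taking up as positive with launch at y = 74.3 m, landing at y = 0: 0 = 74.3 + 17.17 t − ½(10) t².
Solving 5.000 t² − 17.17 t − 74.3 = 0 gives t = [17.17 + √(17.17² + 4·5.000·74.3)] / 10.00 = 5.94 s.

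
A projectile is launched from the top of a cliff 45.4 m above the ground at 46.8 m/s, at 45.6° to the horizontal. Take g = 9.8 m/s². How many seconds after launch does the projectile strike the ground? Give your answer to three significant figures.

7.98 s

Vertical component: v_y = 46.8 sin 45.6° = 33.44 m/s.
Taking up as positive with launch at y = 45.4 m, landing at y = 0: 0 = 45.4 + 33.44 t − ½(9.8) t².
Solving 4.900 t² − 33.44 t − 45.4 = 0 gives t = [33.44 + √(33.44² + 4·4.900·45.4)] / 9.800 = 7.98 s.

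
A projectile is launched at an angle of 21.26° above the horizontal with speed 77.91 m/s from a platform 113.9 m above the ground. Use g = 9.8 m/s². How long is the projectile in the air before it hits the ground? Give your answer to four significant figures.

Vertical component: v_y = 77.91 sin 21.26° = 28.250 m/s.
Taking up as positive with launch at y = 113.9 m, landing at y = 0: 0 = 113.9 + 28.250 t − ½(9.8) t².
Solving 4.900 t² − 28.250 t − 113.9 = 0 gives t = [28.250 + √(28.250² + 4·4.900·113.9)] / 9.800 = 8.500 s.

8.500 s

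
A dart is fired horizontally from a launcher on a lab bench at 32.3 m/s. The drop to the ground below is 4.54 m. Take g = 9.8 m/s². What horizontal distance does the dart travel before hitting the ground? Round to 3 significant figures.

Initial vertical velocity is zero, so the fall time comes from h = ½ g t²: t = √(2 × 4.54 / 9.8) = 0.9626 s.
Horizontal motion is uniform at 32.3 m/s, so x = 32.3 × 0.9626 = 31.1 m.

31.1 m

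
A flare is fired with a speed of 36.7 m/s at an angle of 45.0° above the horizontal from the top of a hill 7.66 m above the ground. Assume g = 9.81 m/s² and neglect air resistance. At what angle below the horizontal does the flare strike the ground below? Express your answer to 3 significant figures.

47.9°

v_x = 36.7 cos 45.0° = 25.95 m/s.
At impact |v_y| = √(v_y0² + 2 g h) = √(25.95² + 2×9.81×7.66) = 28.70 m/s.
Angle below horizontal = arctan(|v_y| / v_x) = arctan(28.70 / 25.95) = 47.9°.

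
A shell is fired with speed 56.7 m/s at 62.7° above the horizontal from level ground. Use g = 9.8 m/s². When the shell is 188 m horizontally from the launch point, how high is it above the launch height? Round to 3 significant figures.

108 m

v_x = 56.7 cos 62.7° = 26.01 m/s, v_y0 = 56.7 sin 62.7° = 50.38 m/s.
Time to reach x = 188 m: t = x / v_x = 188 / 26.01 = 7.228 s.
y = v_y0 t − ½ g t² = 50.38×7.228 − 4.900×7.228² = 108 m.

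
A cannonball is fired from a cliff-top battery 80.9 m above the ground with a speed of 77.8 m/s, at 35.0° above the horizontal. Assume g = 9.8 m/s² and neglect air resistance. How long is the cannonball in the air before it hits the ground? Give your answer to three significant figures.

10.7 s

Vertical component: v_y = 77.8 sin 35.0° = 44.62 m/s.
Taking up as positive with launch at y = 80.9 m, landing at y = 0: 0 = 80.9 + 44.62 t − ½(9.8) t².
Solving 4.900 t² − 44.62 t − 80.9 = 0 gives t = [44.62 + √(44.62² + 4·4.900·80.9)] / 9.800 = 10.7 s.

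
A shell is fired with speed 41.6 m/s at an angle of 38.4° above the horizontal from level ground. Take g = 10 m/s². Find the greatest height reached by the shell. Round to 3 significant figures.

33.4 m

Vertical component of launch velocity: v_y = 41.6 sin 38.4° = 25.84 m/s.
At the highest point the vertical velocity is zero, so v_y² = 2 g h_max.
h_max = (25.84)² / (2 × 10) = 667.7 / 20.00 = 33.4 m.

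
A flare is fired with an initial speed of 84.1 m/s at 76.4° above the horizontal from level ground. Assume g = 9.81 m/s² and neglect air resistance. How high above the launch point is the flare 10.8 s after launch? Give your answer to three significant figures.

v_y0 = 84.1 sin 76.4° = 81.74 m/s.
y(t) = v_y0 t − ½ g t² = 81.74×10.8 − 4.905×10.8² = 311 m.

311 m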